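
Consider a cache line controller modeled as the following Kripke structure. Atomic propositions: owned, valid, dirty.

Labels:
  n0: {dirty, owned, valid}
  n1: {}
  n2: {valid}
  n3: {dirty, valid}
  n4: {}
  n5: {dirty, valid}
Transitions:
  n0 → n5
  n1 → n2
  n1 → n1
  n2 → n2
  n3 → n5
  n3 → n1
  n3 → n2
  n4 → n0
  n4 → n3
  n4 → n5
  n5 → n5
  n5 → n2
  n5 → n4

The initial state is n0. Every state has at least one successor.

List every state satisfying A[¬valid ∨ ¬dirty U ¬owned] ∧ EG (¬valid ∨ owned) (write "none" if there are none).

{n1}

States satisfying ¬valid ∨ ¬dirty: {n1, n2, n4}.
States satisfying ¬owned: {n1, n2, n3, n4, n5}.
States satisfying A[¬valid ∨ ¬dirty U ¬owned]: {n1, n2, n3, n4, n5}.
States satisfying ¬valid ∨ owned: {n0, n1, n4}.
States satisfying EG (¬valid ∨ owned): {n1}.
States satisfying A[¬valid ∨ ¬dirty U ¬owned] ∧ EG (¬valid ∨ owned): {n1}.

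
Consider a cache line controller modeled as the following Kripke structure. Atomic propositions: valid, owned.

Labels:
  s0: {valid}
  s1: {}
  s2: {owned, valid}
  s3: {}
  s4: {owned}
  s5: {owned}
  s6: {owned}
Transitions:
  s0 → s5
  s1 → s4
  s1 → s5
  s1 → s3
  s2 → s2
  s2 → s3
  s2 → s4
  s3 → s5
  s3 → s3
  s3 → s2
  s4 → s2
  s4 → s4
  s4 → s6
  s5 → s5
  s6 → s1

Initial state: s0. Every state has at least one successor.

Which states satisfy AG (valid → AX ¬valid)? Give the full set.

{s0, s5}

States satisfying valid → AX ¬valid: {s0, s1, s3, s4, s5, s6}.
States satisfying AG (valid → AX ¬valid): {s0, s5}.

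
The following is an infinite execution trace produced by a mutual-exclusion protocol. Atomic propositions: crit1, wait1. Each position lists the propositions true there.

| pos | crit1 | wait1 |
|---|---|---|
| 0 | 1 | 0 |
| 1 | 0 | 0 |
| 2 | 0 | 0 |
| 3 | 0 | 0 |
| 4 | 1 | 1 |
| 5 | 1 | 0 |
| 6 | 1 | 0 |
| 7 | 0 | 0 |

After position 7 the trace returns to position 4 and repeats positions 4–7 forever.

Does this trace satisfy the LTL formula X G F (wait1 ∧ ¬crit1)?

No

The position after 0 is 1; G F (wait1 ∧ ¬crit1) is false there.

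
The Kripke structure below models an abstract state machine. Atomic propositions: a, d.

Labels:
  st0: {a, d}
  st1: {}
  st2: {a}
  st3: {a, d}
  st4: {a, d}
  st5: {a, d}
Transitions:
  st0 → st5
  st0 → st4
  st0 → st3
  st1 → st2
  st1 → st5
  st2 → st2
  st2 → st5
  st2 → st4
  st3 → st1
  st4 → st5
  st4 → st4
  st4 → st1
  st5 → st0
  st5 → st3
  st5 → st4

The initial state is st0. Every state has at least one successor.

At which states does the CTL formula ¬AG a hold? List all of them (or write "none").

States satisfying a: {st0, st2, st3, st4, st5}.
States satisfying AG a: ∅.
States satisfying ¬AG a: {st0, st1, st2, st3, st4, st5}.

{st0, st1, st2, st3, st4, st5}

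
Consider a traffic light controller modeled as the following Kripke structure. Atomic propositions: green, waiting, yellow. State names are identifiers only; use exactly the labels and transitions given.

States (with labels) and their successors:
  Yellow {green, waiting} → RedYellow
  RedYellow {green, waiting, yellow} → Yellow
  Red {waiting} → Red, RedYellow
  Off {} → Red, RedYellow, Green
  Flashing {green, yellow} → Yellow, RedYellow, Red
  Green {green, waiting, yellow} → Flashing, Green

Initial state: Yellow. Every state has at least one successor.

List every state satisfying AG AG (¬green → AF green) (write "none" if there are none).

{Yellow, RedYellow}

States satisfying AG (¬green → AF green): {Yellow, RedYellow}.
States satisfying AG AG (¬green → AF green): {Yellow, RedYellow}.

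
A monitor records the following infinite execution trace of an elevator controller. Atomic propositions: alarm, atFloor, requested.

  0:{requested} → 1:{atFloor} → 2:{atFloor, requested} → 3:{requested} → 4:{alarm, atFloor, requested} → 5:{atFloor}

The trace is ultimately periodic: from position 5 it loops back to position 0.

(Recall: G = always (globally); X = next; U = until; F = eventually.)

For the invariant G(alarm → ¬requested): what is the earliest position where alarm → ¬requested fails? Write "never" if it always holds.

4

Check alarm → ¬requested at each position in order: 0 ✓, 1 ✓, 2 ✓, 3 ✓.
At position 4 the labels are {alarm, atFloor, requested}, so alarm → ¬requested is false there. This is the first violation.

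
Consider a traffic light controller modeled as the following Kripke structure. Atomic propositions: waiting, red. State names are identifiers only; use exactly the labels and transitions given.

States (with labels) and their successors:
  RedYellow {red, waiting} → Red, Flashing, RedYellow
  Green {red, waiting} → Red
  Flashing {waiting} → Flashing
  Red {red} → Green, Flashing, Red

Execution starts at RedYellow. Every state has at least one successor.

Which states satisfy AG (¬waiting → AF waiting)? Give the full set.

States satisfying ¬waiting → AF waiting: {RedYellow, Green, Flashing}.
States satisfying AG (¬waiting → AF waiting): {Flashing}.

{Flashing}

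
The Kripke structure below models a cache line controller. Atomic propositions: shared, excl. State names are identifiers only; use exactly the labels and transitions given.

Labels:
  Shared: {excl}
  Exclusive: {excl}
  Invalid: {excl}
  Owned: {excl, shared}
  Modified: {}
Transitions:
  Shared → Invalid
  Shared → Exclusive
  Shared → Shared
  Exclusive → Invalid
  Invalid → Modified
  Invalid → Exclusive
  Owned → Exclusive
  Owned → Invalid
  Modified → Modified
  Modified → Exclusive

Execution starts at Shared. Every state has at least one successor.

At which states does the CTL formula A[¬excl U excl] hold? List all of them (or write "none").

{Shared, Exclusive, Invalid, Owned}

States satisfying ¬excl: {Modified}.
States satisfying excl: {Shared, Exclusive, Invalid, Owned}.
States satisfying A[¬excl U excl]: {Shared, Exclusive, Invalid, Owned}.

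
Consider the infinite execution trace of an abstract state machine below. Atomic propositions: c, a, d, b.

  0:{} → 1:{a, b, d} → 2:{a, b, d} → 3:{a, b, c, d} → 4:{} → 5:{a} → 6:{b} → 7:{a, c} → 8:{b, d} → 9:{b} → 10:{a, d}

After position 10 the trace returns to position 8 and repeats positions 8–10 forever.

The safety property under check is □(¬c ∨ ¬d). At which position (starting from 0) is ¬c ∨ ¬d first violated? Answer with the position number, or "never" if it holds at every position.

Check ¬c ∨ ¬d at each position in order: 0 ✓, 1 ✓, 2 ✓.
At position 3 the labels are {a, b, c, d}, so ¬c ∨ ¬d is false there. This is the first violation.

3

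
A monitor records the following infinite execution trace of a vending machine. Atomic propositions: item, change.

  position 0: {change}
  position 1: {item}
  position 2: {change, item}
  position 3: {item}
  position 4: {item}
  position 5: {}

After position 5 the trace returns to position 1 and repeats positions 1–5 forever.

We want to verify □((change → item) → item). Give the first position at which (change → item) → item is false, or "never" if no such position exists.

5

Check (change → item) → item at each position in order: 0 ✓, 1 ✓, 2 ✓, 3 ✓, 4 ✓.
At position 5 the labels are {}, so (change → item) → item is false there. This is the first violation.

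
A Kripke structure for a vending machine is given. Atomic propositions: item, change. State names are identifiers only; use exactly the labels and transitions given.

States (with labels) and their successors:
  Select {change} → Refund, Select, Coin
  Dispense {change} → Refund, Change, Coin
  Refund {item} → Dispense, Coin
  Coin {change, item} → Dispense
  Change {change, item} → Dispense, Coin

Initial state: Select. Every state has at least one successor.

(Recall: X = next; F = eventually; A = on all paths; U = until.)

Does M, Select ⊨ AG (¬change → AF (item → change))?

Yes

States satisfying ¬change → AF (item → change): {Select, Dispense, Refund, Coin, Change}.
States satisfying AG (¬change → AF (item → change)): {Select, Dispense, Refund, Coin, Change}.
Every state reachable from Select satisfies ¬change → AF (item → change).
Select ∈ Sat(AG (¬change → AF (item → change))).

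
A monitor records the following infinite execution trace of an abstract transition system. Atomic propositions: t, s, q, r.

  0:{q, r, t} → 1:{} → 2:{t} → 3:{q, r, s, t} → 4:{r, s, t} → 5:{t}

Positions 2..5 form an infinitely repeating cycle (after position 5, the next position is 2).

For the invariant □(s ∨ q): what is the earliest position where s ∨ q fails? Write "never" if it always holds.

1

Check s ∨ q at each position in order: 0 ✓.
At position 1 the labels are {}, so s ∨ q is false there. This is the first violation.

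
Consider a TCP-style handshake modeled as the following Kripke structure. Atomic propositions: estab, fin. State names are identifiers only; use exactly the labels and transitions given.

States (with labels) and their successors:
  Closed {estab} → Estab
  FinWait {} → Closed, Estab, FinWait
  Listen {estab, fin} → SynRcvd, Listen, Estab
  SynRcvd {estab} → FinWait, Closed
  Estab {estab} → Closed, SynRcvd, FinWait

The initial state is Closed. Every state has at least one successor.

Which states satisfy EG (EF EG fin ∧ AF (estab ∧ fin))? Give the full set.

States satisfying EF EG fin ∧ AF (estab ∧ fin): {Listen}.
States satisfying EG (EF EG fin ∧ AF (estab ∧ fin)): {Listen}.

{Listen}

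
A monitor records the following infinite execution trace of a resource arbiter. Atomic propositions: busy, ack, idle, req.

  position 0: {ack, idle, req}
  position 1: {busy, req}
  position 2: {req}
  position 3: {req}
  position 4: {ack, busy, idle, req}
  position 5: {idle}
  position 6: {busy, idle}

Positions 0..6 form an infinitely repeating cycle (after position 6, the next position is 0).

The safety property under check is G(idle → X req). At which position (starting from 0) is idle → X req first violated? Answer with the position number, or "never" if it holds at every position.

Check idle → X req at each position in order: 0 ✓, 1 ✓, 2 ✓, 3 ✓.
At position 4 the labels are {ack, busy, idle, req} and the next position 5 has {idle}, so idle → X req is false there. This is the first violation.

4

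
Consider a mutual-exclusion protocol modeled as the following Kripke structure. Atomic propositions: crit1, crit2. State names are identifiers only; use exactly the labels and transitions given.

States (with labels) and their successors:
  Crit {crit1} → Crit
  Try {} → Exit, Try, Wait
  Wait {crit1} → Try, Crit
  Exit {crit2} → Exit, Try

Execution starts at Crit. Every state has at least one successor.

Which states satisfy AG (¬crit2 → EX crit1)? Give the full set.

{Crit, Try, Wait, Exit}

States satisfying ¬crit2 → EX crit1: {Crit, Try, Wait, Exit}.
States satisfying AG (¬crit2 → EX crit1): {Crit, Try, Wait, Exit}.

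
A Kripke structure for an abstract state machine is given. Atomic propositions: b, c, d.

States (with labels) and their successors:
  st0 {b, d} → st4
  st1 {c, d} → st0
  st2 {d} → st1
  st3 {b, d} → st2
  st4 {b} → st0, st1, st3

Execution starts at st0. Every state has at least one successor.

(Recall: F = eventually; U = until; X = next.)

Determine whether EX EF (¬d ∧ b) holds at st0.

Holds

States satisfying EF (¬d ∧ b): {st0, st1, st2, st3, st4}.
States satisfying EX EF (¬d ∧ b): {st0, st1, st2, st3, st4}.
st0 ∈ Sat(EX EF (¬d ∧ b)).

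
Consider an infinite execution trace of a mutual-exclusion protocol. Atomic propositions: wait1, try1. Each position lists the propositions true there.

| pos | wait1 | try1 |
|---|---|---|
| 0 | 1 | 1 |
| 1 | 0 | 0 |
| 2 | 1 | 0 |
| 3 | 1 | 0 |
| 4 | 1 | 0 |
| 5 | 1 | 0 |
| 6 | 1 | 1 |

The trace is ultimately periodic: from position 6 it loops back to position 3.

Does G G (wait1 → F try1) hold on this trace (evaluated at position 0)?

G (wait1 → F try1) holds at every position 0..6, and those are all positions ever visited, so G G (wait1 → F try1) holds.

Holds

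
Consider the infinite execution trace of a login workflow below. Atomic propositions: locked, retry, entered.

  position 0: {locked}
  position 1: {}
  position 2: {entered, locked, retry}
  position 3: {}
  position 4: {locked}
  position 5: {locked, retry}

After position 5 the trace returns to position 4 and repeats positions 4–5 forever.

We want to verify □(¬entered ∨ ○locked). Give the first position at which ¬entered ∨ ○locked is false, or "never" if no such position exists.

2

Check ¬entered ∨ ○locked at each position in order: 0 ✓, 1 ✓.
At position 2 the labels are {entered, locked, retry} and the next position 3 has {}, so ¬entered ∨ ○locked is false there. This is the first violation.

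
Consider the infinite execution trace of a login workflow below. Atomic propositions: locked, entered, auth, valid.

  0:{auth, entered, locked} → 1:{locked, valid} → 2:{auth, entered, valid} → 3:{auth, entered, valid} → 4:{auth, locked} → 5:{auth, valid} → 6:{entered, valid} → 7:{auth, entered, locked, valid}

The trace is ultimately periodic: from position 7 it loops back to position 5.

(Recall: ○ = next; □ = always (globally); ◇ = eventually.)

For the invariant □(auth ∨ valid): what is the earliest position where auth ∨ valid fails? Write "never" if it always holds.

never

auth ∨ valid holds at every position 0..7, and those are all the positions the trace ever visits, so the invariant □(auth ∨ valid) is never violated.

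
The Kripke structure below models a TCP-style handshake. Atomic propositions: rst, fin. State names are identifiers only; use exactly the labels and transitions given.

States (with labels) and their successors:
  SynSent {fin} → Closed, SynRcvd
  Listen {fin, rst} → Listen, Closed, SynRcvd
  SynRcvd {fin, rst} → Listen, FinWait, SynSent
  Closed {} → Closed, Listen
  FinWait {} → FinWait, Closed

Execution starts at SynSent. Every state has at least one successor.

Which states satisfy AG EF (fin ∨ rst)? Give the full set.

{SynSent, Listen, SynRcvd, Closed, FinWait}

States satisfying EF (fin ∨ rst): {SynSent, Listen, SynRcvd, Closed, FinWait}.
States satisfying AG EF (fin ∨ rst): {SynSent, Listen, SynRcvd, Closed, FinWait}.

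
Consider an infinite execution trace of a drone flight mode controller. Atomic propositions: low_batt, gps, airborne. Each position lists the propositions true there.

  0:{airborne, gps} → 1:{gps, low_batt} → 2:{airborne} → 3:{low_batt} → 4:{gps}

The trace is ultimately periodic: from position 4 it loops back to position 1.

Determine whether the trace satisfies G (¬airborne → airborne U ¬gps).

Violated

¬airborne → airborne U ¬gps must hold at every position from 0 onward. It fails at position 1, so G (¬airborne → airborne U ¬gps) is false.
Positions where ¬airborne holds: 1, 3, 4.
Check airborne U ¬gps at each: 1→fails, 3→ok, 4→fails.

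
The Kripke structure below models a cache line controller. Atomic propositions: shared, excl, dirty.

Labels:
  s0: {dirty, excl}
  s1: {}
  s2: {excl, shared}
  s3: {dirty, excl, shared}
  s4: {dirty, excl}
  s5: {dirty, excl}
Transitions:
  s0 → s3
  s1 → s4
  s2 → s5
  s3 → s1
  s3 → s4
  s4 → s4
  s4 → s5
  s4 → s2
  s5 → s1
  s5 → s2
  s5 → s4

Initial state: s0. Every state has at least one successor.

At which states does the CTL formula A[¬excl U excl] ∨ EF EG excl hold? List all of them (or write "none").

States satisfying ¬excl: {s1}.
States satisfying excl: {s0, s2, s3, s4, s5}.
States satisfying A[¬excl U excl]: {s0, s1, s2, s3, s4, s5}.
States satisfying EG excl: {s0, s2, s3, s4, s5}.
States satisfying EF EG excl: {s0, s1, s2, s3, s4, s5}.
States satisfying A[¬excl U excl] ∨ EF EG excl: {s0, s1, s2, s3, s4, s5}.

{s0, s1, s2, s3, s4, s5}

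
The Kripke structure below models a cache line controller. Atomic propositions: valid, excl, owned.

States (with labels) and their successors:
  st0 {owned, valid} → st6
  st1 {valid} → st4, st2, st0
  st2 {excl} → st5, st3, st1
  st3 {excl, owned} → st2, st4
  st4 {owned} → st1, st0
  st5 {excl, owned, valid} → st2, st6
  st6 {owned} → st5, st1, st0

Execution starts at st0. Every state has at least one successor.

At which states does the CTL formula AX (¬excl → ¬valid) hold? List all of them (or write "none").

{st0, st3, st5}

States satisfying ¬excl → ¬valid: {st2, st3, st4, st5, st6}.
States satisfying AX (¬excl → ¬valid): {st0, st3, st5}.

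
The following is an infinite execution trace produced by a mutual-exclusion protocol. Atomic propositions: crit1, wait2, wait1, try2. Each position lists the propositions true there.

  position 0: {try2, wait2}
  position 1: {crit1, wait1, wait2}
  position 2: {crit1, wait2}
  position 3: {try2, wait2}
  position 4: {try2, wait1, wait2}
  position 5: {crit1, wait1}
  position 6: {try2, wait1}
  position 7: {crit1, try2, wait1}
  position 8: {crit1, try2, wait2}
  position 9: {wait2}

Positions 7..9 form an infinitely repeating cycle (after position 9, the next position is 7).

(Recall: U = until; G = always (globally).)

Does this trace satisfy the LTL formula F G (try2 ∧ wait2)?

G (try2 ∧ wait2) is false at every position 0..9, so it never becomes true and F G (try2 ∧ wait2) fails.

Does not hold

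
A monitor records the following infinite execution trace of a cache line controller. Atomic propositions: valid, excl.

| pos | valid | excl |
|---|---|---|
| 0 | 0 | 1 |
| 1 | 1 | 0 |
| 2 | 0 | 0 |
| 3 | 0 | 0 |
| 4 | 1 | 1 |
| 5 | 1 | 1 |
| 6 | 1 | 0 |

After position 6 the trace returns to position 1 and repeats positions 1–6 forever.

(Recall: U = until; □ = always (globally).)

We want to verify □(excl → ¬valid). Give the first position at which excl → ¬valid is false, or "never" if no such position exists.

4

Check excl → ¬valid at each position in order: 0 ✓, 1 ✓, 2 ✓, 3 ✓.
At position 4 the labels are {excl, valid}, so excl → ¬valid is false there. This is the first violation.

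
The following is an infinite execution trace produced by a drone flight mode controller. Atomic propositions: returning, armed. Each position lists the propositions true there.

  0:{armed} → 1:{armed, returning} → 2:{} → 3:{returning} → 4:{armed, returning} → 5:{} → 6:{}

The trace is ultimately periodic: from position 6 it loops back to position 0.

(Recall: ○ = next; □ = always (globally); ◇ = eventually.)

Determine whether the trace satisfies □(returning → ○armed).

returning → ○armed must hold at every position from 0 onward. It fails at position 1, so □(returning → ○armed) is false.
Positions where returning holds: 1, 3, 4.
Check ○armed at each: 1→fails, 3→ok, 4→fails.

Does not hold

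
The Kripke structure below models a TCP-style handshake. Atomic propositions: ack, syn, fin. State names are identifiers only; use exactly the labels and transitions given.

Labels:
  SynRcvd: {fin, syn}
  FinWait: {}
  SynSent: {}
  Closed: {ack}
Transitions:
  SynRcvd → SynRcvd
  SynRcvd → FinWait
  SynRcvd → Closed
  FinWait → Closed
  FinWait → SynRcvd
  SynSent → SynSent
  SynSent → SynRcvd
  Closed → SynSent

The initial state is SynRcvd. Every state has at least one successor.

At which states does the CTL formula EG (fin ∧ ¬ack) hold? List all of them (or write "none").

{SynRcvd}

States satisfying fin ∧ ¬ack: {SynRcvd}.
States satisfying EG (fin ∧ ¬ack): {SynRcvd}.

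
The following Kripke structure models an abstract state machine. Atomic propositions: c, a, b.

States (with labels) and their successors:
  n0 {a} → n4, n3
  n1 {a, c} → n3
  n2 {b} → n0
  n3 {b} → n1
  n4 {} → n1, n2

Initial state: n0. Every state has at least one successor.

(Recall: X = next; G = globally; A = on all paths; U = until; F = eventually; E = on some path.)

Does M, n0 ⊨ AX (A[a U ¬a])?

States satisfying A[a U ¬a]: {n0, n1, n2, n3, n4}.
States satisfying AX (A[a U ¬a]): {n0, n1, n2, n3, n4}.
n0 ∈ Sat(AX (A[a U ¬a])).

Holds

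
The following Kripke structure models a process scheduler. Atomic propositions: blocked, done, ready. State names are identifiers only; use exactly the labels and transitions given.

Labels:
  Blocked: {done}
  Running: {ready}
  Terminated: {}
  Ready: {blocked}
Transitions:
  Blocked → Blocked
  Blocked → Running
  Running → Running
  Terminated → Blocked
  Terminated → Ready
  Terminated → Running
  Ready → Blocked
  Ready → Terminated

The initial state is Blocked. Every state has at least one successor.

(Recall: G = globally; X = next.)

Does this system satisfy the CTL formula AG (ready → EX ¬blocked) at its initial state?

States satisfying ready → EX ¬blocked: {Blocked, Running, Terminated, Ready}.
States satisfying AG (ready → EX ¬blocked): {Blocked, Running, Terminated, Ready}.
Every state reachable from Blocked satisfies ready → EX ¬blocked.
Blocked ∈ Sat(AG (ready → EX ¬blocked)).

Yes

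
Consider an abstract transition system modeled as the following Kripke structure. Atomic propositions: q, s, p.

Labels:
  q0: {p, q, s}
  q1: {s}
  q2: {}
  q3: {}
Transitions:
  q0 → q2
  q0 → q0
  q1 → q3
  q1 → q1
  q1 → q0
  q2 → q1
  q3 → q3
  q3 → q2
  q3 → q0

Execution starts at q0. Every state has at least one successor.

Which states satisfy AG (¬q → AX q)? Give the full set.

States satisfying ¬q → AX q: {q0}.
States satisfying AG (¬q → AX q): ∅.

none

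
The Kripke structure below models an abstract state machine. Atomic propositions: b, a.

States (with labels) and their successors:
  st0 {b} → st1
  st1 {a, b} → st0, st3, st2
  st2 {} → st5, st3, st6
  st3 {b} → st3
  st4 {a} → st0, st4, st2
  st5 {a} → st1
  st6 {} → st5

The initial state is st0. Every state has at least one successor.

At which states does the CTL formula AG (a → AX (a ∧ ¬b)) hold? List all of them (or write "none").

{st3}

States satisfying a → AX (a ∧ ¬b): {st0, st2, st3, st6}.
States satisfying AG (a → AX (a ∧ ¬b)): {st3}.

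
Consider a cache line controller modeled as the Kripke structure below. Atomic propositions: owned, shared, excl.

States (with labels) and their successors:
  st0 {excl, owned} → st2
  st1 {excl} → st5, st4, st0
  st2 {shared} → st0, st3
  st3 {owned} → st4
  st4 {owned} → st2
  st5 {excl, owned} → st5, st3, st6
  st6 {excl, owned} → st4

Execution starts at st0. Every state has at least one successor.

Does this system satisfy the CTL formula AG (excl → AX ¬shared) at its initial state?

States satisfying excl → AX ¬shared: {st1, st2, st3, st4, st5, st6}.
States satisfying AG (excl → AX ¬shared): ∅.
st0 is reachable from st0 and violates excl → AX ¬shared, so AG fails at st0.
st0 ∉ Sat(AG (excl → AX ¬shared)).

Does not hold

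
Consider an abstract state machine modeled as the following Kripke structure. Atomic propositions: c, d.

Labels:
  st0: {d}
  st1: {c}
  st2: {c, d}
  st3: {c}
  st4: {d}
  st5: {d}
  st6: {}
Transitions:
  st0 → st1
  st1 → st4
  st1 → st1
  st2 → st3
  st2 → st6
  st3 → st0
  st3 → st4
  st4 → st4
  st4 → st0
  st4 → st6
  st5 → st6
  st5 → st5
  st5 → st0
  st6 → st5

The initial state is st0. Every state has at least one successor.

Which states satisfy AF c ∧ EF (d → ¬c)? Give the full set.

States satisfying c: {st1, st2, st3}.
States satisfying AF c: {st0, st1, st2, st3}.
States satisfying d → ¬c: {st0, st1, st3, st4, st5, st6}.
States satisfying EF (d → ¬c): {st0, st1, st2, st3, st4, st5, st6}.
States satisfying AF c ∧ EF (d → ¬c): {st0, st1, st2, st3}.

{st0, st1, st2, st3}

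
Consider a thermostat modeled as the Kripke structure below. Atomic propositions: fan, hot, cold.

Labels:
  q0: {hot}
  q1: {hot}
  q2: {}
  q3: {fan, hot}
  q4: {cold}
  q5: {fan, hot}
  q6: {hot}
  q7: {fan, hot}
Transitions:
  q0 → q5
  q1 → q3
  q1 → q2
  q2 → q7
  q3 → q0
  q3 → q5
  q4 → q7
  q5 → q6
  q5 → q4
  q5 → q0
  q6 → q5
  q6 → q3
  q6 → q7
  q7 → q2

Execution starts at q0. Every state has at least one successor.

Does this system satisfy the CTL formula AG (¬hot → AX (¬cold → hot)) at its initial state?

States satisfying ¬hot → AX (¬cold → hot): {q0, q1, q2, q3, q4, q5, q6, q7}.
States satisfying AG (¬hot → AX (¬cold → hot)): {q0, q1, q2, q3, q4, q5, q6, q7}.
Every state reachable from q0 satisfies ¬hot → AX (¬cold → hot).
q0 ∈ Sat(AG (¬hot → AX (¬cold → hot))).

Holds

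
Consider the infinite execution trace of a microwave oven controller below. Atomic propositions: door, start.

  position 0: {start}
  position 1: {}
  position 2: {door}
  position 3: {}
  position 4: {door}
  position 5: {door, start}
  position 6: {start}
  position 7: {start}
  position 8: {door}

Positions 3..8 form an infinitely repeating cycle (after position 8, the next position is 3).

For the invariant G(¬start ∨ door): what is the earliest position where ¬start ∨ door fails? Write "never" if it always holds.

0

At position 0 the labels are {start}, so ¬start ∨ door is false there. This is the first violation.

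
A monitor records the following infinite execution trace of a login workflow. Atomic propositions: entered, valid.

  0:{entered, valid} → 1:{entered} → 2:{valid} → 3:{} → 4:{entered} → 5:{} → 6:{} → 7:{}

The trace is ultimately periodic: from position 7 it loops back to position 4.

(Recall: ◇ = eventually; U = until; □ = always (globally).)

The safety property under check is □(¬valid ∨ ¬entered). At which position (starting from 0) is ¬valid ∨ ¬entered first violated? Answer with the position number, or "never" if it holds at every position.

0

At position 0 the labels are {entered, valid}, so ¬valid ∨ ¬entered is false there. This is the first violation.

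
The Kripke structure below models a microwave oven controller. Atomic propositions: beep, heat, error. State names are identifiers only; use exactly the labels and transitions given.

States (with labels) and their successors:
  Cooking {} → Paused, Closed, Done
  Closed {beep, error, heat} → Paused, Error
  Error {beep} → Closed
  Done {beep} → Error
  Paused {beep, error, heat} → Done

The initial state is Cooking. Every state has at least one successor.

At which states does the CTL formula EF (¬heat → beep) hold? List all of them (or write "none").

{Cooking, Closed, Error, Done, Paused}

States satisfying ¬heat → beep: {Closed, Error, Done, Paused}.
States satisfying EF (¬heat → beep): {Cooking, Closed, Error, Done, Paused}.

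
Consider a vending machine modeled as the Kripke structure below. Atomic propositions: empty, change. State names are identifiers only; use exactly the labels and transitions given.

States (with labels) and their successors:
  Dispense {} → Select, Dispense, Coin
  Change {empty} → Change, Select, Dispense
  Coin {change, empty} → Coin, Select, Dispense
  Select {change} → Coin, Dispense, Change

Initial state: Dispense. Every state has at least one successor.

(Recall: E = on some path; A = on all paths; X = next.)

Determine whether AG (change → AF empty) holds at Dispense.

States satisfying change → AF empty: {Dispense, Change, Coin}.
States satisfying AG (change → AF empty): ∅.
Select is reachable from Dispense and violates change → AF empty, so AG fails at Dispense.
Dispense ∉ Sat(AG (change → AF empty)).

No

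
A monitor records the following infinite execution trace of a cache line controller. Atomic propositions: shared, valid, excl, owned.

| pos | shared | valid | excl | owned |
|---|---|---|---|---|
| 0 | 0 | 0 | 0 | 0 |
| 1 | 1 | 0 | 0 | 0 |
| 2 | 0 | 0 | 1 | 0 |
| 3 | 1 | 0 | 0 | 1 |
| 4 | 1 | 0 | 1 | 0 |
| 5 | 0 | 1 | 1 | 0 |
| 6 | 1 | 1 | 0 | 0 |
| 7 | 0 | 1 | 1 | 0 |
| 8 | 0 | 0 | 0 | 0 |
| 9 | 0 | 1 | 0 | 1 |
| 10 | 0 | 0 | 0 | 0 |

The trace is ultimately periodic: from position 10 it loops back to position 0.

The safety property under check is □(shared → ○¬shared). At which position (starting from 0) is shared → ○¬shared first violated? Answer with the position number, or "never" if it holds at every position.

3

Check shared → ○¬shared at each position in order: 0 ✓, 1 ✓, 2 ✓.
At position 3 the labels are {owned, shared} and the next position 4 has {excl, shared}, so shared → ○¬shared is false there. This is the first violation.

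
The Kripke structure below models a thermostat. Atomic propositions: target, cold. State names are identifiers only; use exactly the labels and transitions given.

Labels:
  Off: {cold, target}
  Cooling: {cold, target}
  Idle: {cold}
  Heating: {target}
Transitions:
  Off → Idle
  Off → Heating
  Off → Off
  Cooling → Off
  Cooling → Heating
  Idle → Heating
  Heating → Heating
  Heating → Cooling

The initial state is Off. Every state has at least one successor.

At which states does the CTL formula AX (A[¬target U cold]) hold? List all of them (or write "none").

States satisfying A[¬target U cold]: {Off, Cooling, Idle}.
States satisfying AX (A[¬target U cold]): ∅.

none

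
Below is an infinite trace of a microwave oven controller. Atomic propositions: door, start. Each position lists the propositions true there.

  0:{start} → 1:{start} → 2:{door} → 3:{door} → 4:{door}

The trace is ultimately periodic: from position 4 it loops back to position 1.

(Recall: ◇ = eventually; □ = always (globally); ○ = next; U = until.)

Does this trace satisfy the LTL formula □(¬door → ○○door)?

¬door → ○○door holds at every position 0..4, and those are all positions ever visited, so □(¬door → ○○door) holds.
Positions where ¬door holds: 0, 1.
Check ○○door at each: 0→ok, 1→ok.

Satisfied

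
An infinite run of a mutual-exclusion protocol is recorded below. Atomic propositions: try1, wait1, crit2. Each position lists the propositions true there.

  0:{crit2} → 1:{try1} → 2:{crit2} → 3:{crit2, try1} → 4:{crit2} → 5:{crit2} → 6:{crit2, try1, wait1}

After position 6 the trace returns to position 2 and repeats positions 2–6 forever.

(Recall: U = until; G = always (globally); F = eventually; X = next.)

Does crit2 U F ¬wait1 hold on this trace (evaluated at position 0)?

Walking from position 0: F ¬wait1 first holds at position 0, and crit2 holds at every earlier position along the way, so crit2 U F ¬wait1 holds.

Satisfied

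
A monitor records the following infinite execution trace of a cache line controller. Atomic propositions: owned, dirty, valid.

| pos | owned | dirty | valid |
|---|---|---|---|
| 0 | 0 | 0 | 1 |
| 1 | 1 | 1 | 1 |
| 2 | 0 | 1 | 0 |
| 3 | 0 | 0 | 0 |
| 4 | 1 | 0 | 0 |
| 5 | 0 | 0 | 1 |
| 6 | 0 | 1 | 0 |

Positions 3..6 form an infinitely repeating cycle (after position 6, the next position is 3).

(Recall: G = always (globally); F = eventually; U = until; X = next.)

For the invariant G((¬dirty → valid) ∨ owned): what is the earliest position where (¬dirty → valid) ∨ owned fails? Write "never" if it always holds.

3

Check (¬dirty → valid) ∨ owned at each position in order: 0 ✓, 1 ✓, 2 ✓.
At position 3 the labels are {}, so (¬dirty → valid) ∨ owned is false there. This is the first violation.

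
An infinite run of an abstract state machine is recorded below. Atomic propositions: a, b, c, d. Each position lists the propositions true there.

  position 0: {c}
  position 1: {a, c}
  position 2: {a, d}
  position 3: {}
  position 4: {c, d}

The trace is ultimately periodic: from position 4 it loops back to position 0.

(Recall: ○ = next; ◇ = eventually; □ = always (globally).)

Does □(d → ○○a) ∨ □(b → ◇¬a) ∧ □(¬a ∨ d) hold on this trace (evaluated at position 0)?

d → ○○a must hold at every position from 0 onward. It fails at position 2, so □(d → ○○a) is false.
Positions where d holds: 2, 4.
Check ○○a at each: 2→fails, 4→ok.
At position 0: □(d → ○○a) is false; □(b → ◇¬a) ∧ □(¬a ∨ d) is false; so □(d → ○○a) ∨ □(b → ◇¬a) ∧ □(¬a ∨ d) is false.

No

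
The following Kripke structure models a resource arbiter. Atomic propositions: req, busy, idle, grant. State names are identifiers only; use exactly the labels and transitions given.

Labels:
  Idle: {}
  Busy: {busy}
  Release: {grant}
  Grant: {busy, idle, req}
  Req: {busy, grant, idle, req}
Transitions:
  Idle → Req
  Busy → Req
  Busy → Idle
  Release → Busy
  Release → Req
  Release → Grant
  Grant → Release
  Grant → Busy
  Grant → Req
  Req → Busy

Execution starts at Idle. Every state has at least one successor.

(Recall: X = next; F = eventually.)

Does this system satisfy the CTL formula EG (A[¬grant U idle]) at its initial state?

States satisfying A[¬grant U idle]: {Idle, Busy, Grant, Req}.
States satisfying EG (A[¬grant U idle]): {Idle, Busy, Grant, Req}.
Idle ∈ Sat(EG (A[¬grant U idle])).

Yes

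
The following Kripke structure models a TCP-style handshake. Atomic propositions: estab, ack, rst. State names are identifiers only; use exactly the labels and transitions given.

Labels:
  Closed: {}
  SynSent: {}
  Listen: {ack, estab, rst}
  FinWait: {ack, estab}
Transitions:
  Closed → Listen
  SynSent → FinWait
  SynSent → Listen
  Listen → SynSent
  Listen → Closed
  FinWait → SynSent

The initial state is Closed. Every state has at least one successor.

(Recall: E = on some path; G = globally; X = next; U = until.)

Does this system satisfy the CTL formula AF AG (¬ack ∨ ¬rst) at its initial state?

No

States satisfying AG (¬ack ∨ ¬rst): ∅.
States satisfying AF AG (¬ack ∨ ¬rst): ∅.
There is a path from Closed along which AG (¬ack ∨ ¬rst) never holds.
Closed ∉ Sat(AF AG (¬ack ∨ ¬rst)).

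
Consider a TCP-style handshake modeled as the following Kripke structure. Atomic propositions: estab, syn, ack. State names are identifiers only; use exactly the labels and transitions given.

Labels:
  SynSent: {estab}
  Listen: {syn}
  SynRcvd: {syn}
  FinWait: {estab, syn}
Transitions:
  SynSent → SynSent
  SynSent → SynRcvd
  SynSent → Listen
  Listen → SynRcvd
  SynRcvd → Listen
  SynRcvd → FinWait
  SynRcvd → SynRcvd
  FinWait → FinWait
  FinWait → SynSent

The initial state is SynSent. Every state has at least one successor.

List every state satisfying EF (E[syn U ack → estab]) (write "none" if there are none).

{SynSent, Listen, SynRcvd, FinWait}

States satisfying E[syn U ack → estab]: {SynSent, Listen, SynRcvd, FinWait}.
States satisfying EF (E[syn U ack → estab]): {SynSent, Listen, SynRcvd, FinWait}.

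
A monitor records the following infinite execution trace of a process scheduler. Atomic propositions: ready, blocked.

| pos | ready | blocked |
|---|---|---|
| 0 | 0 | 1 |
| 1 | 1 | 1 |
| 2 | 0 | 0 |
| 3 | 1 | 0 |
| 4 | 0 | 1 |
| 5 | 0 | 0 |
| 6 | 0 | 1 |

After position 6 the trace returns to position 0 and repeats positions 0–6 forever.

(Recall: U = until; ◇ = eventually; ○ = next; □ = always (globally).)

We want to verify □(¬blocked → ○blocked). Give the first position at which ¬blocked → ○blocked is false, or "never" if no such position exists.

Check ¬blocked → ○blocked at each position in order: 0 ✓, 1 ✓.
At position 2 the labels are {} and the next position 3 has {ready}, so ¬blocked → ○blocked is false there. This is the first violation.

2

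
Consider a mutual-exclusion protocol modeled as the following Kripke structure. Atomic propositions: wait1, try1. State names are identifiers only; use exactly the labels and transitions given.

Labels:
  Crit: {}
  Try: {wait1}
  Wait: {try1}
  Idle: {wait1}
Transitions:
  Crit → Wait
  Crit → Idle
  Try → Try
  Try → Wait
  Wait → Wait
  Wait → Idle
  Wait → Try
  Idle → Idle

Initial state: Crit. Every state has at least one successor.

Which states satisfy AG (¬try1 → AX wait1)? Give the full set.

States satisfying ¬try1 → AX wait1: {Wait, Idle}.
States satisfying AG (¬try1 → AX wait1): {Idle}.

{Idle}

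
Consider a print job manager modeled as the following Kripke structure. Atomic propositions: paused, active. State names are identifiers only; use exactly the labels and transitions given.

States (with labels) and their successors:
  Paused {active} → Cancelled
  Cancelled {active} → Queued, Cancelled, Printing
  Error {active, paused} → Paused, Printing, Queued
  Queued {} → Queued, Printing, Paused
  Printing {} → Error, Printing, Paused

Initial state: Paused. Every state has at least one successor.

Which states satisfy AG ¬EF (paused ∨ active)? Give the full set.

none

States satisfying ¬EF (paused ∨ active): ∅.
States satisfying AG ¬EF (paused ∨ active): ∅.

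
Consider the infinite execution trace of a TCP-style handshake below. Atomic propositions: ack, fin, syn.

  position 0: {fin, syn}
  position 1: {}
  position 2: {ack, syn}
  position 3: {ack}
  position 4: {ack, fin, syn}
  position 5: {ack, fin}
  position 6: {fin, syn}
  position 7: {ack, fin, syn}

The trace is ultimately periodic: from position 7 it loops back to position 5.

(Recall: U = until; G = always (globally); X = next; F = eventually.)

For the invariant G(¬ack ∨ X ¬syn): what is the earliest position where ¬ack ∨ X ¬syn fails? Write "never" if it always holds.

3

Check ¬ack ∨ X ¬syn at each position in order: 0 ✓, 1 ✓, 2 ✓.
At position 3 the labels are {ack} and the next position 4 has {ack, fin, syn}, so ¬ack ∨ X ¬syn is false there. This is the first violation.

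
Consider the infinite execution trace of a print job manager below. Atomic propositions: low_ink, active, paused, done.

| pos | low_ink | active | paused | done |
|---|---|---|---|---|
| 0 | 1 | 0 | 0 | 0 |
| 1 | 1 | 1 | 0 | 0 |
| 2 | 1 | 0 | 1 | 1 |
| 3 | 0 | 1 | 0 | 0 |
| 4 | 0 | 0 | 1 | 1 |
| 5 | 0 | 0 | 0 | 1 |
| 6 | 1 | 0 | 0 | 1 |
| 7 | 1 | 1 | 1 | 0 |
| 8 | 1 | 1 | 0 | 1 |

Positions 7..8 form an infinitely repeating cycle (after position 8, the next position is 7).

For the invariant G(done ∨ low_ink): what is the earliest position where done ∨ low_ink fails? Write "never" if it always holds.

3

Check done ∨ low_ink at each position in order: 0 ✓, 1 ✓, 2 ✓.
At position 3 the labels are {active}, so done ∨ low_ink is false there. This is the first violation.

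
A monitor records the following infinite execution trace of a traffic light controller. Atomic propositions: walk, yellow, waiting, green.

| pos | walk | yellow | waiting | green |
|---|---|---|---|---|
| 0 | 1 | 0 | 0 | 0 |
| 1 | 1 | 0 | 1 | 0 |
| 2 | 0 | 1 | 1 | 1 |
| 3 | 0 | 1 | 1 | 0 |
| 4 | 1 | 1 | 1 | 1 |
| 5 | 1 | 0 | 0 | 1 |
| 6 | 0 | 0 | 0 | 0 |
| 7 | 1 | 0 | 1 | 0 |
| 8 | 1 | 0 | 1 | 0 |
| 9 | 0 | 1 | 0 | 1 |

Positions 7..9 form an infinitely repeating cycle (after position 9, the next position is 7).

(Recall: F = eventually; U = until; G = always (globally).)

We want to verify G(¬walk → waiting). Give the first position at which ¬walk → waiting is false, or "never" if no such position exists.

6

Check ¬walk → waiting at each position in order: 0 ✓, 1 ✓, 2 ✓, 3 ✓, 4 ✓, 5 ✓.
At position 6 the labels are {}, so ¬walk → waiting is false there. This is the first violation.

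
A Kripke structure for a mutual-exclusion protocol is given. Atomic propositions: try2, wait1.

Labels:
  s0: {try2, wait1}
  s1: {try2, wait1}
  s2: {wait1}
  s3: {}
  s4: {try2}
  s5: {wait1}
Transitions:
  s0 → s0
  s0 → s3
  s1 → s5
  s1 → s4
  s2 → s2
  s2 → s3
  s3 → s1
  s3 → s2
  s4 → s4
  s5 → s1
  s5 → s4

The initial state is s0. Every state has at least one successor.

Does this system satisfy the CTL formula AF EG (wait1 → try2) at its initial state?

Holds

States satisfying EG (wait1 → try2): {s0, s1, s3, s4}.
States satisfying AF EG (wait1 → try2): {s0, s1, s3, s4, s5}.
s0 ∈ Sat(AF EG (wait1 → try2)).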